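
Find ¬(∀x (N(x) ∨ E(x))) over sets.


Original: ∀x (N(x) ∨ E(x))
Rule: ¬∀→∃, ¬∃→∀, negate predicate.
Negation: ∃x (¬N(x) ∧ ¬E(x))

∃x (¬N(x) ∧ ¬E(x))


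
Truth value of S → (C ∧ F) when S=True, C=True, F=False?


S = True, C = True, F = False
Expression: S → (C ∧ F)
Step 1: C ∧ F = True AND False = False
Step 2: S → (False) = True → False = False

False


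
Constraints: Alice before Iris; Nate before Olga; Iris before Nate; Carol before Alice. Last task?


Constraints: Alice before Iris; Nate before Olga; Iris before Nate; Carol before Alice
The last task can have nothing scheduled after it, so it must never appear on the left of a 'before'.
Tasks appearing before some other task: Alice, Nate, Iris, Carol.
The only task not in that list is Olga → it is last.

Olga


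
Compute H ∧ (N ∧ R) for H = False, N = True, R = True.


H = False, N = True, R = True
Step 1: N ∧ R = True AND True = True
Step 2: H ∧ True = False AND True = False
AND is true only when ALL operands are true.

False


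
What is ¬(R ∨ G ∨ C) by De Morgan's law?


De Morgan's law: ¬(P ∨ Q ∨ R) ≡ ¬P ∧ ¬Q ∧ ¬R
¬(R ∨ G ∨ C) = ¬R ∧ ¬G ∧ ¬C

¬R ∧ ¬G ∧ ¬C


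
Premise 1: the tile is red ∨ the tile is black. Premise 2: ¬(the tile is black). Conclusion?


Disjunctive syllogism: P ∨ Q, ¬P ⊢ Q
Disjunction: the tile is red ∨ the tile is black
We know it is not the case that the tile is black.
By disjunctive syllogism, the other disjunct must be true.

The tile is red


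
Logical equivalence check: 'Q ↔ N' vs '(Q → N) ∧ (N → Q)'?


Expression 1: Q ↔ N
Expression 2: (Q → N) ∧ (N → Q)
Truth table (Q N | Expr1 Expr2):
  T T |   T     T
  T F |   F     F
  F T |   F     F
  F F |   T     T
All 4 rows agree, so the expressions are logically equivalent.

Yes


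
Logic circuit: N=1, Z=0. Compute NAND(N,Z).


N AND Z = 0
NOT(0) = 1

1


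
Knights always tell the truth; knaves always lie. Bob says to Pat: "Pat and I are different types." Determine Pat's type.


Bob says: "Pat and I are different types."
Case 1: Bob is a Knight (truth-teller)
  Statement is true → they ARE different → Pat is a Knave
Case 2: Bob is a Knave (liar)
  Statement is false → they are NOT different → Pat is a Knave
In both cases, Pat is a Knave.

Knave


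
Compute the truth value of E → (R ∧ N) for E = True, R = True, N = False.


E = True, R = True, N = False
Step 1: R ∧ N = True AND False = False
Step 2: E → (False): false only when E=True and consequent=False.
Result: False

False


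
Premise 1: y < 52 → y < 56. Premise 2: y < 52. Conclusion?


Modus ponens: P → Q, P ⊢ Q
P: y < 52
Q: y < 56
We have P → Q and P is true.
By modus ponens, Q must be true.

y < 56


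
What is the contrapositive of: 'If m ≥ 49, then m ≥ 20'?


Original: If m ≥ 49, then m ≥ 20
Contrapositive: If ¬Q, then ¬P
Negate Q: not (m ≥ 20)
Negate P: not (m ≥ 49)

If not (m ≥ 20), then not (m ≥ 49).


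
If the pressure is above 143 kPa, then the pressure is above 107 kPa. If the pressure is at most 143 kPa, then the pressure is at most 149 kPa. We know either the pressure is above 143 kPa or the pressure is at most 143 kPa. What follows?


Constructive dilemma: (P → Q) ∧ (R → S), P ∨ R ⊢ Q ∨ S
Premise 1: the pressure is above 143 kPa → the pressure is above 107 kPa
Premise 2: the pressure is at most 143 kPa → the pressure is at most 149 kPa
Premise 3: the pressure is above 143 kPa ∨ the pressure is at most 143 kPa
Case 1: Assuming the pressure is above 143 kPa, then by Premise 1, the pressure is above 107 kPa.
Case 2: Assuming the pressure is at most 143 kPa, then by Premise 2, the pressure is at most 149 kPa.
Since one of the pressure is above 143 kPa or the pressure is at most 143 kPa must hold, we get the pressure is above 107 kPa or the pressure is at most 149 kPa.

The pressure is above 107 kPa or the pressure is at most 149 kPa.


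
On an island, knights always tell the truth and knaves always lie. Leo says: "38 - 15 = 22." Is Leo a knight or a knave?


Statement: "38 - 15 = 22."
Actual: 38 - 15 = 23
Claimed: 22
Statement is FALSE → Leo lies → Knave

Knave


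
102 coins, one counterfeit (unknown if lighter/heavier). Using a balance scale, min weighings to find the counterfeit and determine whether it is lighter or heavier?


Let n = 102. 204 possibilities (n coins × lighter/heavier); each weighing has 3 outcomes.
Bound for k weighings: say the first weighing puts j coins on each pan. If it tips, the 2j weighed coins remain suspects (each with a known direction) and k-1 weighings give 3^(k-1) outcomes; 3^(k-1) is odd, so 2j ≤ 3^(k-1) - 1. If it balances, the n - 2j unweighed coins remain with direction unknown: 2(n - 2j) ≤ 3^(k-1) - 1 by the same parity argument. Adding, n ≤ (3^(k-1) - 1) + (3^(k-1) - 1)/2 = (3^k - 3)/2, and the classical three-group strategy achieves this (3 coins in 2 weighings, 12 in 3, 39 in 4, 120 in 5).
So we need the smallest k with (3^k - 3)/2 ≥ 102.
k = 4: (3^4 - 3)/2 = 39 < 102 ✗
k = 5: (3^5 - 3)/2 = 120 ≥ 102 ✓

5


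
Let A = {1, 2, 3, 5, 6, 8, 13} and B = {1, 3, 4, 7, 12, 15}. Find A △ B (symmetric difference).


A = {1, 2, 3, 5, 6, 8, 13}
B = {1, 3, 4, 7, 12, 15}
Operation: symmetric difference
In A only: [2, 5, 6, 8, 13], in B only: [4, 7, 12, 15]

{2, 4, 5, 6, 7, 8, 12, 13, 15}


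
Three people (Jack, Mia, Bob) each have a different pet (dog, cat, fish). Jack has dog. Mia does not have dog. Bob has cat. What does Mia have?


From clues:
  Bob → cat
  Jack → dog
By elimination, Mia gets the remaining.

fish


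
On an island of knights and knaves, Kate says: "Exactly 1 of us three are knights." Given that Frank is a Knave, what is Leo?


Kate claims exactly 1 knights among Kate, Frank, Leo.
Given: Frank is a Knave.

Case 1: Kate is a Knight (tells truth)
  Then exactly 1 of the three are knights.
  Counting Kate, Frank: 1 knight(s) so far. Need 0 more → Leo = Knave.
Case 2: Kate is a Knave (lies)
  Then the count is NOT 1.
  If Leo = Knight, count = 1 = 1 → claim would be true, contradicts lie.
  If Leo = Knave, count = 0 ≠ 1 → lie confirmed ✓

Leo is a Knave.

Knave


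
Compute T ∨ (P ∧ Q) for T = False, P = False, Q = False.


T = False, P = False, Q = False
Step 1: P ∧ Q = False AND False = False
Step 2: T ∨ False = False OR False = False
AND evaluated first (higher precedence); then OR applied.

False


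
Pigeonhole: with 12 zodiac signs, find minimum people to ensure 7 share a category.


Pigeonhole: to guarantee k in one of n categories, need (k-1)×n + 1.
k = 7, n = 12
Minimum = (7-1) × 12 + 1 = 6 × 12 + 1

73


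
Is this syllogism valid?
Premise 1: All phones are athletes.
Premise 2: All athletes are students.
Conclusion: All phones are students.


Premise 1: All phones are athletes.
Premise 2: All athletes are students.
Conclusion: All phones are students.
Barbara syllogism (AAA-1): All A are B, All B are C → All A are C.
Middle term (athletes) distributed in premise 2.

Valid


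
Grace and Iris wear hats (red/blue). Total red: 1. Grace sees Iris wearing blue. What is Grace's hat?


Total red = 1, Iris = blue
Red accounted for: 0
Remaining for Grace: 1
Grace's hat is red.

red


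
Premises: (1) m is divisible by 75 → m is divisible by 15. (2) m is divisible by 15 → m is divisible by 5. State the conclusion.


Hypothetical syllogism: P → Q, Q → R ⊢ P → R
Premise 1: m is divisible by 75 → m is divisible by 15
Premise 2: m is divisible by 15 → m is divisible by 5
Chain the implications: the middle term (m is divisible by 15) links the two.
Conclusion: If m is divisible by 75, then m is divisible by 5.

If m is divisible by 75, then m is divisible by 5.


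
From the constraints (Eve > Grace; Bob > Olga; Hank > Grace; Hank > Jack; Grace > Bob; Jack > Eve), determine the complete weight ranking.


Constraints: Eve > Grace; Bob > Olga; Hank > Grace; Hank > Jack; Grace > Bob; Jack > Eve
Method: at each step, the next-highest is the one remaining person who never appears on the smaller side of a constraint between remaining people.
  Step 1: remaining {Jack, Olga, Eve, Hank, Bob, Grace}; on the smaller side: {Jack, Olga, Eve, Bob, Grace} → Hank is next (Hank > Grace; Hank > Jack).
  Step 2: remaining {Jack, Olga, Eve, Bob, Grace}; on the smaller side: {Olga, Eve, Bob, Grace} → Jack is next (Jack > Eve).
  Step 3: remaining {Olga, Eve, Bob, Grace}; on the smaller side: {Olga, Bob, Grace} → Eve is next (Eve > Grace).
  Step 4: remaining {Olga, Bob, Grace}; on the smaller side: {Olga, Bob} → Grace is next (Grace > Bob).
  Step 5: remaining {Olga, Bob}; on the smaller side: {Olga} → Bob is next (Bob > Olga).
  Step 6: only Olga remains → lowest.
Final ranking (highest to lowest):

Hank > Jack > Eve > Grace > Bob > Olga


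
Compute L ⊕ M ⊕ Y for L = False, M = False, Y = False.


L = False, M = False, Y = False
Step 1: L ⊕ M = False XOR False = False
Step 2: False ⊕ Y = False XOR False = False
XOR is true when an odd number of operands are true.

False


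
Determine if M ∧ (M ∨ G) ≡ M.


Expression 1: M ∧ (M ∨ G)
Expression 2: M
Truth table (M G | Expr1 Expr2):
  T T |   T     T
  T F |   T     T
  F T |   F     F
  F F |   F     F
All 4 rows agree, so the expressions are logically equivalent.

Yes


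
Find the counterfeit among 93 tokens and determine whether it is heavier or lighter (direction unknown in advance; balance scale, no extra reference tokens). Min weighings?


Let n = 93. 186 possibilities (n tokens × lighter/heavier); each weighing has 3 outcomes.
Bound for k weighings: say the first weighing puts j tokens on each pan. If it tips, the 2j weighed tokens remain suspects (each with a known direction) and k-1 weighings give 3^(k-1) outcomes; 3^(k-1) is odd, so 2j ≤ 3^(k-1) - 1. If it balances, the n - 2j unweighed tokens remain with direction unknown: 2(n - 2j) ≤ 3^(k-1) - 1 by the same parity argument. Adding, n ≤ (3^(k-1) - 1) + (3^(k-1) - 1)/2 = (3^k - 3)/2, and the classical three-group strategy achieves this (3 tokens in 2 weighings, 12 in 3, 39 in 4, 120 in 5).
So we need the smallest k with (3^k - 3)/2 ≥ 93.
k = 4: (3^4 - 3)/2 = 39 < 93 ✗
k = 5: (3^5 - 3)/2 = 120 ≥ 93 ✓

5


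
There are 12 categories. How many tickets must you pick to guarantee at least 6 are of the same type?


Pigeonhole: to guarantee k in one of n categories, need (k-1)×n + 1.
k = 6, n = 12
Minimum = (6-1) × 12 + 1 = 5 × 12 + 1

61


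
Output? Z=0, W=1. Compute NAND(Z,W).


Z AND W = 0
NOT(0) = 1

1


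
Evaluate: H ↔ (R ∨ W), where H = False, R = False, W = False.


H = False, R = False, W = False
Step 1: R ∨ W = False OR False = False
Step 2: H ↔ (False): true when both sides have same truth value.
Result: False ↔ False = True

True


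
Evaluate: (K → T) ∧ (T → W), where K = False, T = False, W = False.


K = False, T = False, W = False
Step 1: K → T is false only when K=True and T=False. Result: True
Step 2: T → W is false only when T=True and W=False. Result: True
Step 3: True ∧ True = True

True


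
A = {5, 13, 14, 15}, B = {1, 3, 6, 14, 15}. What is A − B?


A = {5, 13, 14, 15}
B = {1, 3, 6, 14, 15}
Operation: difference A − B
In A but not B: 5, 13

{5, 13}


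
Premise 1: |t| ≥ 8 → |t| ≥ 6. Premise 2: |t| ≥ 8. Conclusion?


Modus ponens: P → Q, P ⊢ Q
P: |t| ≥ 8
Q: |t| ≥ 6
We have P → Q and P is true.
By modus ponens, Q must be true.

|t| ≥ 6


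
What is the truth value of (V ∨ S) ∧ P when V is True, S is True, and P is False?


V = True, S = True, P = False
Step 1: V ∨ S = True OR True = True
Step 2: True ∧ P = True AND False = False
OR is true when at least one operand is true; AND requires both.

False


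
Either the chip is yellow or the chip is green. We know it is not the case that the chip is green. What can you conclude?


Disjunctive syllogism: P ∨ Q, ¬P ⊢ Q
Disjunction: the chip is yellow ∨ the chip is green
We know it is not the case that the chip is green.
By disjunctive syllogism, the other disjunct must be true.

The chip is yellow


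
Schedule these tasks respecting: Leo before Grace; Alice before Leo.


Constraints: Leo before Grace; Alice before Leo
Method: repeatedly schedule the remaining task that has no remaining task required before it.
  Step 1: remaining {Alice, Leo, Grace}; every task except Alice still has a predecessor pending → schedule Alice.
  Step 2: remaining {Leo, Grace}; every task except Leo still has a predecessor pending → schedule Leo.
  Step 3: only Grace remains → schedule Grace.
Resulting order:

Alice → Leo → Grace


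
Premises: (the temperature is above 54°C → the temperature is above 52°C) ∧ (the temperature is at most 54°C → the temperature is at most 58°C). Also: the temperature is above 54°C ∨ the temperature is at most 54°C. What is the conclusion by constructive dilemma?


Constructive dilemma: (P → Q) ∧ (R → S), P ∨ R ⊢ Q ∨ S
Premise 1: the temperature is above 54°C → the temperature is above 52°C
Premise 2: the temperature is at most 54°C → the temperature is at most 58°C
Premise 3: the temperature is above 54°C ∨ the temperature is at most 54°C
Case 1: Assuming the temperature is above 54°C, then by Premise 1, the temperature is above 52°C.
Case 2: Assuming the temperature is at most 54°C, then by Premise 2, the temperature is at most 58°C.
Since one of the temperature is above 54°C or the temperature is at most 54°C must hold, we get the temperature is above 52°C or the temperature is at most 58°C.

The temperature is above 52°C or the temperature is at most 58°C.


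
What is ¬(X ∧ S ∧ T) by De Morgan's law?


De Morgan's law: ¬(P ∧ Q ∧ R) ≡ ¬P ∨ ¬Q ∨ ¬R
¬(X ∧ S ∧ T) = ¬X ∨ ¬S ∨ ¬T

¬X ∨ ¬S ∨ ¬T


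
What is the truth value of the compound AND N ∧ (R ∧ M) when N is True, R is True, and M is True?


N = True, R = True, M = True
Step 1: R ∧ M = True AND True = True
Step 2: N ∧ True = True AND True = True
AND is true only when ALL operands are true.

True


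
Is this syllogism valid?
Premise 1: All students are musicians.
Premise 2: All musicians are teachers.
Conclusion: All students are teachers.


Premise 1: All students are musicians.
Premise 2: All musicians are teachers.
Conclusion: All students are teachers.
Barbara syllogism (AAA-1): All A are B, All B are C → All A are C.
Middle term (musicians) distributed in premise 2.

Valid


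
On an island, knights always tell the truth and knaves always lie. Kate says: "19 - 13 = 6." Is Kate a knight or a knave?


Statement: "19 - 13 = 6."
Actual: 19 - 13 = 6
Claimed: 6
Statement is TRUE → Kate tells the truth → Knight

Knight


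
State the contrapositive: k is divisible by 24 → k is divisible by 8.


Original: If k is divisible by 24, then k is divisible by 8
Contrapositive: If ¬Q, then ¬P
Negate Q: not (k is divisible by 8)
Negate P: not (k is divisible by 24)

If not (k is divisible by 8), then not (k is divisible by 24).


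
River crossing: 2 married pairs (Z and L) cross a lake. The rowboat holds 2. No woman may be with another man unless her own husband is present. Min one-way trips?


Label couples Z and L.
1. WZ+WL → (far: WZ,WL; near: HZ,HL)
2. WZ ←   (far: WL; near: HZ,HL,WZ)
3. HZ+HL → (far: HZ,HL,WL; near: WZ)
4. HZ ←   (far: HL,WL; near: HZ,WZ)  — HZ returns, since WZ is alone on near bank
5. HZ+WZ → (far: all four; near: empty)
Every state respects the constraint.
Minimum trips = 5

5


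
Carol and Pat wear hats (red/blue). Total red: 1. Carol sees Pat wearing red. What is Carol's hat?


Total red = 1, Pat = red
Red accounted for: 1
Remaining for Carol: 0
Carol's hat is blue.

blue


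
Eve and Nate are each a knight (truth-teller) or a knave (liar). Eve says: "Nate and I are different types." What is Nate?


Eve says: "Nate and I are different types."
Case 1: Eve is a Knight (truth-teller)
  Statement is true → they ARE different → Nate is a Knave
Case 2: Eve is a Knave (liar)
  Statement is false → they are NOT different → Nate is a Knave
In both cases, Nate is a Knave.

Knave


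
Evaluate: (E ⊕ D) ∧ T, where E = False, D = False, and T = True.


E = False, D = False, T = True
Step 1: E ⊕ D = False XOR False = False
Step 2: False ∧ T = False AND True = False
XOR true when exactly one of E,D is true; then AND with T.

False


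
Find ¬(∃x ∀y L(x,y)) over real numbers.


Original: ∃x ∀y L(x,y)
Rule: ¬∀→∃, ¬∃→∀, negate predicate.
Negation: ∀x ∃y ¬L(x,y)

∀x ∃y ¬L(x,y)


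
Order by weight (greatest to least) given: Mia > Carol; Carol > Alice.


Constraints: Mia > Carol; Carol > Alice
Method: at each step, the next-highest is the one remaining person who never appears on the smaller side of a constraint between remaining people.
  Step 1: remaining {Alice, Carol, Mia}; on the smaller side: {Alice, Carol} → Mia is next (Mia > Carol).
  Step 2: remaining {Alice, Carol}; on the smaller side: {Alice} → Carol is next (Carol > Alice).
  Step 3: only Alice remains → lowest.
Final ranking (highest to lowest):

Mia > Carol > Alice


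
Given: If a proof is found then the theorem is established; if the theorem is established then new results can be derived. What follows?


Hypothetical syllogism: P → Q, Q → R ⊢ P → R
Premise 1: a proof is found → the theorem is established
Premise 2: the theorem is established → new results can be derived
Chain the implications: the middle term (the theorem is established) links the two.
Conclusion: If a proof is found, then new results can be derived.

If a proof is found, then new results can be derived.


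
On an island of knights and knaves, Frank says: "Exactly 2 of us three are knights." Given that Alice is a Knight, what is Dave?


Frank claims exactly 2 knights among Frank, Alice, Dave.
Given: Alice is a Knight.

Case 1: Frank is a Knight (tells truth)
  Then exactly 2 of the three are knights.
  Counting Frank, Alice: 2 knight(s) so far. Need 0 more → Dave = Knave.
Case 2: Frank is a Knave (lies)
  Then the count is NOT 2.
  If Dave = Knight, count = 2 = 2 → claim would be true, contradicts lie.
  If Dave = Knave, count = 1 ≠ 2 → lie confirmed ✓

Dave is a Knave.

Knave


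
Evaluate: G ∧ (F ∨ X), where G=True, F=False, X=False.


G = True, F = False, X = False
Expression: G ∧ (F ∨ X)
Step 1: F ∨ X = False OR False = False
Step 2: G ∧ (False) = True AND False = False

False


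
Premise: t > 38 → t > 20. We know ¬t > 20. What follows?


Modus tollens: P → Q, ¬Q ⊢ ¬P
P: t > 38
Q: t > 20
We have P → Q and Q is false.
By modus tollens, P must be false.

It is not the case that t > 38


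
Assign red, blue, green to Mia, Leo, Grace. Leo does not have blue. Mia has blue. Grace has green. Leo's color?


From clues:
  Grace → green
  Mia → blue
By elimination, Leo gets the remaining.

red


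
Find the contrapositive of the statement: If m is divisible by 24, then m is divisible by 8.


Original: If m is divisible by 24, then m is divisible by 8
Contrapositive: If ¬Q, then ¬P
Negate Q: not (m is divisible by 8)
Negate P: not (m is divisible by 24)

If not (m is divisible by 8), then not (m is divisible by 24).


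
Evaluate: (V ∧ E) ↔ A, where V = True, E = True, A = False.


V = True, E = True, A = False
Step 1: V ∧ E = True AND True = True
Step 2: (True) ↔ A: true when both sides have same truth value.
Result: True ↔ False = False

False


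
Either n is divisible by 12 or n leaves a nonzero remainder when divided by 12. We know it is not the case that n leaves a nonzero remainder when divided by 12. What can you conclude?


Disjunctive syllogism: P ∨ Q, ¬P ⊢ Q
Disjunction: n is divisible by 12 ∨ n leaves a nonzero remainder when divided by 12
We know it is not the case that n leaves a nonzero remainder when divided by 12.
By disjunctive syllogism, the other disjunct must be true.

n is divisible by 12


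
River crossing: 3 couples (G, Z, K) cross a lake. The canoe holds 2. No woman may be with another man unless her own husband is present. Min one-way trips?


Label couples G, Z, K (H = husband, W = wife).
Counting alone: 6 people, the canoe carries 2 and someone must bring it back, so each round trip nets at most +1 on the far side until the last crossing → at least 9 trips. The jealousy constraint makes 9 impossible; the shortest valid schedule has 11:
1. WG+WZ →  (far: WG,WZ; near: HG,HZ,HK,WK)
2. WG ←       (far: WZ; near: HG,HZ,HK,WG,WK)
3. WG+WK →  (far: WG,WZ,WK; near: HG,HZ,HK)
4. WG ←       (far: WZ,WK; near: HG,HZ,HK,WG)
5. HZ+HK →  (far: HZ,WZ,HK,WK; near: HG,WG)
6. HZ+WZ ←  (far: HK,WK; near: HG,WG,HZ,WZ)
7. HG+HZ →  (far: HG,HZ,HK,WK; near: WG,WZ)
8. WK ←       (far: HG,HZ,HK; near: WG,WZ,WK)
9. WG+WZ →  (far: HG,WG,HZ,WZ,HK; near: WK)
10. HK ←      (far: HG,WG,HZ,WZ; near: HK,WK)
11. HK+WK → (far: all six; near: empty)
In every state each wife is either with her husband or with no other man.
Minimum trips = 11

11


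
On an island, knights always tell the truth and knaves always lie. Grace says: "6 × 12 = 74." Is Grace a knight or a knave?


Statement: "6 × 12 = 74."
Actual: 6 × 12 = 72
Claimed: 74
Statement is FALSE → Grace lies → Knave

Knave


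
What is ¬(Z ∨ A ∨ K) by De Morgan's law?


De Morgan's law: ¬(P ∨ Q ∨ R) ≡ ¬P ∧ ¬Q ∧ ¬R
¬(Z ∨ A ∨ K) = ¬Z ∧ ¬A ∧ ¬K

¬Z ∧ ¬A ∧ ¬K


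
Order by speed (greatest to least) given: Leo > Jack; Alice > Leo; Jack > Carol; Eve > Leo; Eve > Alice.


Constraints: Leo > Jack; Alice > Leo; Jack > Carol; Eve > Leo; Eve > Alice
Method: at each step, the next-highest is the one remaining person who never appears on the smaller side of a constraint between remaining people.
  Step 1: remaining {Jack, Leo, Alice, Eve, Carol}; on the smaller side: {Jack, Leo, Alice, Carol} → Eve is next (Eve > Leo; Eve > Alice).
  Step 2: remaining {Jack, Leo, Alice, Carol}; on the smaller side: {Jack, Leo, Carol} → Alice is next (Alice > Leo).
  Step 3: remaining {Jack, Leo, Carol}; on the smaller side: {Jack, Carol} → Leo is next (Leo > Jack).
  Step 4: remaining {Jack, Carol}; on the smaller side: {Carol} → Jack is next (Jack > Carol).
  Step 5: only Carol remains → lowest.
Final ranking (highest to lowest):

Eve > Alice > Leo > Jack > Carol


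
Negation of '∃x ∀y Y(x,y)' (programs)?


Original: ∃x ∀y Y(x,y)
Rule: ¬∀→∃, ¬∃→∀, negate predicate.
Negation: ∀x ∃y ¬Y(x,y)

∀x ∃y ¬Y(x,y)


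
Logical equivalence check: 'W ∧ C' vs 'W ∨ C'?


Expression 1: W ∧ C
Expression 2: W ∨ C
Truth table (W C | Expr1 Expr2):
  T T |   T     T
  T F |   F     T   ← differ
  F T |   F     T   ← differ
  F F |   F     F
Counterexample: W=T, C=F gives Expr1 = F but Expr2 = T, so the expressions are NOT logically equivalent.

No


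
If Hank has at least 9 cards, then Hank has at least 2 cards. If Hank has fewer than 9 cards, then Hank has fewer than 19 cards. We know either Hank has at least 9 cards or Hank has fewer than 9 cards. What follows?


Constructive dilemma: (P → Q) ∧ (R → S), P ∨ R ⊢ Q ∨ S
Premise 1: Hank has at least 9 cards → Hank has at least 2 cards
Premise 2: Hank has fewer than 9 cards → Hank has fewer than 19 cards
Premise 3: Hank has at least 9 cards ∨ Hank has fewer than 9 cards
Case 1: Assuming Hank has at least 9 cards, then by Premise 1, Hank has at least 2 cards.
Case 2: Assuming Hank has fewer than 9 cards, then by Premise 2, Hank has fewer than 19 cards.
Since one of Hank has at least 9 cards or Hank has fewer than 9 cards must hold, we get Hank has at least 2 cards or Hank has fewer than 19 cards.

Hank has at least 2 cards or Hank has fewer than 19 cards.


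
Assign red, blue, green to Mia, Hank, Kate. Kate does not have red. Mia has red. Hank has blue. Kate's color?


From clues:
  Mia → red
  Hank → blue
By elimination, Kate gets the remaining.

green


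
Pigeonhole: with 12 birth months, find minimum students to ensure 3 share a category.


Pigeonhole: to guarantee k in one of n categories, need (k-1)×n + 1.
k = 3, n = 12
Minimum = (3-1) × 12 + 1 = 2 × 12 + 1

25


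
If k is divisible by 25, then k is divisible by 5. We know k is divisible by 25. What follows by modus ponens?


Modus ponens: P → Q, P ⊢ Q
P: k is divisible by 25
Q: k is divisible by 5
We have P → Q and P is true.
By modus ponens, Q must be true.

k is divisible by 5


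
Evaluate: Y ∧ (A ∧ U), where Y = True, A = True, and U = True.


Y = True, A = True, U = True
Step 1: A ∧ U = True AND True = True
Step 2: Y ∧ True = True AND True = True
AND is true only when ALL operands are true.

True


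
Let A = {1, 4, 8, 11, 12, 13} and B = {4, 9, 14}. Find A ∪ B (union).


A = {1, 4, 8, 11, 12, 13}
B = {4, 9, 14}
Operation: union
All elements combined: 1, 4, 8, 9, 11, 12, 13, 14

{1, 4, 8, 9, 11, 12, 13, 14}


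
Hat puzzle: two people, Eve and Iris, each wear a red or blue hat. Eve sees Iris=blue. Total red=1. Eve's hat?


Total red = 1, Iris = blue
Red accounted for: 0
Remaining for Eve: 1
Eve's hat is red.

red


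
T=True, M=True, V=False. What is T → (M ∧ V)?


T = True, M = True, V = False
Expression: T → (M ∧ V)
Step 1: M ∧ V = True AND False = False
Step 2: T → (False) = True → False = False

False


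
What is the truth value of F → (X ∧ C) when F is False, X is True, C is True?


F = False, X = True, C = True
Step 1: X ∧ C = True AND True = True
Step 2: F → (True): false only when F=True and consequent=False.
Result: True

True


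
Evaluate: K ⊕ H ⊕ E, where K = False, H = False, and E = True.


K = False, H = False, E = True
Step 1: K ⊕ H = False XOR False = False
Step 2: False ⊕ E = False XOR True = True
XOR is true when an odd number of operands are true.

True


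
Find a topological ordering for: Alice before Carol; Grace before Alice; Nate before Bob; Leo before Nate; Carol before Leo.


Constraints: Alice before Carol; Grace before Alice; Nate before Bob; Leo before Nate; Carol before Leo
Method: repeatedly schedule the remaining task that has no remaining task required before it.
  Step 1: remaining {Nate, Leo, Carol, Alice, Bob, Grace}; every task except Grace still has a predecessor pending → schedule Grace.
  Step 2: remaining {Nate, Leo, Carol, Alice, Bob}; every task except Alice still has a predecessor pending → schedule Alice.
  Step 3: remaining {Nate, Leo, Carol, Bob}; every task except Carol still has a predecessor pending → schedule Carol.
  Step 4: remaining {Nate, Leo, Bob}; every task except Leo still has a predecessor pending → schedule Leo.
  Step 5: remaining {Nate, Bob}; every task except Nate still has a predecessor pending → schedule Nate.
  Step 6: only Bob remains → schedule Bob.
Resulting order:

Grace → Alice → Carol → Leo → Nate → Bob


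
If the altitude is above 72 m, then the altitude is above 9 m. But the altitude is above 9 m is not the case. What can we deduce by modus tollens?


Modus tollens: P → Q, ¬Q ⊢ ¬P
P: the altitude is above 72 m
Q: the altitude is above 9 m
We have P → Q and Q is false.
By modus tollens, P must be false.

It is not the case that the altitude is above 72 m


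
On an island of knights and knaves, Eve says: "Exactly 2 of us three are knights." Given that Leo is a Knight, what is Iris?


Eve claims exactly 2 knights among Eve, Leo, Iris.
Given: Leo is a Knight.

Case 1: Eve is a Knight (tells truth)
  Then exactly 2 of the three are knights.
  Counting Eve, Leo: 2 knight(s) so far. Need 0 more → Iris = Knave.
Case 2: Eve is a Knave (lies)
  Then the count is NOT 2.
  If Iris = Knight, count = 2 = 2 → claim would be true, contradicts lie.
  If Iris = Knave, count = 1 ≠ 2 → lie confirmed ✓

Iris is a Knave.

Knave


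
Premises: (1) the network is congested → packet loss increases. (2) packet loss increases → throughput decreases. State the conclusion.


Hypothetical syllogism: P → Q, Q → R ⊢ P → R
Premise 1: the network is congested → packet loss increases
Premise 2: packet loss increases → throughput decreases
Chain the implications: the middle term (packet loss increases) links the two.
Conclusion: If the network is congested, then throughput decreases.

If the network is congested, then throughput decreases.


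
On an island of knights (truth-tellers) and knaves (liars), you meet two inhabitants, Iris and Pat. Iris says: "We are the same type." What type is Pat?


Iris says: "We are the same type."
Case 1: Iris is a Knight (truth-teller)
  Statement is true → they ARE the same → Pat is also a Knight
Case 2: Iris is a Knave (liar)
  Statement is false → they are NOT the same → Pat is a Knight
In both cases, Pat is a Knight.

Knight


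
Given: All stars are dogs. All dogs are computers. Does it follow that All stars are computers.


Premise 1: All stars are dogs.
Premise 2: All dogs are computers.
Conclusion: All stars are computers.
Barbara syllogism (AAA-1): All A are B, All B are C → All A are C.
Middle term (dogs) distributed in premise 2.

Valid


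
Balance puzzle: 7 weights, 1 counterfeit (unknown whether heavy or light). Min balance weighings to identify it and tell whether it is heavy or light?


Let n = 7. 14 possibilities (n weights × lighter/heavier); each weighing has 3 outcomes.
Bound for k weighings: say the first weighing puts j weights on each pan. If it tips, the 2j weighed weights remain suspects (each with a known direction) and k-1 weighings give 3^(k-1) outcomes; 3^(k-1) is odd, so 2j ≤ 3^(k-1) - 1. If it balances, the n - 2j unweighed weights remain with direction unknown: 2(n - 2j) ≤ 3^(k-1) - 1 by the same parity argument. Adding, n ≤ (3^(k-1) - 1) + (3^(k-1) - 1)/2 = (3^k - 3)/2, and the classical three-group strategy achieves this (3 weights in 2 weighings, 12 in 3, 39 in 4, 120 in 5).
So we need the smallest k with (3^k - 3)/2 ≥ 7.
k = 2: (3^2 - 3)/2 = 3 < 7 ✗
k = 3: (3^3 - 3)/2 = 12 ≥ 7 ✓

3


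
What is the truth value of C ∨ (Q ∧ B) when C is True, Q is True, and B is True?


C = True, Q = True, B = True
Step 1: Q ∧ B = True AND True = True
Step 2: C ∨ True = True OR True = True
AND evaluated first (higher precedence); then OR applied.

True


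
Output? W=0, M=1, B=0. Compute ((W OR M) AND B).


W OR M = 0|1 = 1
1 AND 0 = 0

0


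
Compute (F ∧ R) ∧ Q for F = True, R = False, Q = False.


F = True, R = False, Q = False
Step 1: F ∧ R = True AND False = False
Step 2: False ∧ Q = False AND False = False
AND is true only when ALL operands are true.

False


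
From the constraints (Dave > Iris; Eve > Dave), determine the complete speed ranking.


Constraints: Dave > Iris; Eve > Dave
Method: at each step, the next-highest is the one remaining person who never appears on the smaller side of a constraint between remaining people.
  Step 1: remaining {Dave, Iris, Eve}; on the smaller side: {Dave, Iris} → Eve is next (Eve > Dave).
  Step 2: remaining {Dave, Iris}; on the smaller side: {Iris} → Dave is next (Dave > Iris).
  Step 3: only Iris remains → lowest.
Final ranking (highest to lowest):

Eve > Dave > Iris


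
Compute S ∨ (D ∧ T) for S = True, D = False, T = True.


S = True, D = False, T = True
Step 1: D ∧ T = False AND True = False
Step 2: S ∨ False = True OR False = True
AND evaluated first (higher precedence); then OR applied.

True


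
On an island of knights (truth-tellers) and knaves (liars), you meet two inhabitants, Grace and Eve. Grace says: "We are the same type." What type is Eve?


Grace says: "We are the same type."
Case 1: Grace is a Knight (truth-teller)
  Statement is true → they ARE the same → Eve is also a Knight
Case 2: Grace is a Knave (liar)
  Statement is false → they are NOT the same → Eve is a Knight
In both cases, Eve is a Knight.

Knight


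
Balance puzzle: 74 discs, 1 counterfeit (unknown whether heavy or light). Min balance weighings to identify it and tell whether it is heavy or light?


Let n = 74. 148 possibilities (n discs × lighter/heavier); each weighing has 3 outcomes.
Bound for k weighings: say the first weighing puts j discs on each pan. If it tips, the 2j weighed discs remain suspects (each with a known direction) and k-1 weighings give 3^(k-1) outcomes; 3^(k-1) is odd, so 2j ≤ 3^(k-1) - 1. If it balances, the n - 2j unweighed discs remain with direction unknown: 2(n - 2j) ≤ 3^(k-1) - 1 by the same parity argument. Adding, n ≤ (3^(k-1) - 1) + (3^(k-1) - 1)/2 = (3^k - 3)/2, and the classical three-group strategy achieves this (3 discs in 2 weighings, 12 in 3, 39 in 4, 120 in 5).
So we need the smallest k with (3^k - 3)/2 ≥ 74.
k = 4: (3^4 - 3)/2 = 39 < 74 ✗
k = 5: (3^5 - 3)/2 = 120 ≥ 74 ✓

5


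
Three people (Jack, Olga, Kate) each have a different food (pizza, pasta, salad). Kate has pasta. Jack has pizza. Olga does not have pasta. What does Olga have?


From clues:
  Kate → pasta
  Jack → pizza
By elimination, Olga gets the remaining.

salad


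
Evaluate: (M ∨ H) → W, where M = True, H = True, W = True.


M = True, H = True, W = True
Step 1: M ∨ H = True OR True = True
Step 2: (True) → W: false only when antecedent=True and W=False.
Result: True

True


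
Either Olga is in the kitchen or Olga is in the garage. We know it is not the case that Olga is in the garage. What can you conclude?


Disjunctive syllogism: P ∨ Q, ¬P ⊢ Q
Disjunction: Olga is in the kitchen ∨ Olga is in the garage
We know it is not the case that Olga is in the garage.
By disjunctive syllogism, the other disjunct must be true.

Olga is in the kitchen


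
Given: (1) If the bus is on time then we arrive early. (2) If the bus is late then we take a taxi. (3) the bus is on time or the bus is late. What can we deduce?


Constructive dilemma: (P → Q) ∧ (R → S), P ∨ R ⊢ Q ∨ S
Premise 1: the bus is on time → we arrive early
Premise 2: the bus is late → we take a taxi
Premise 3: the bus is on time ∨ the bus is late
Case 1: Assuming the bus is on time, then by Premise 1, we arrive early.
Case 2: Assuming the bus is late, then by Premise 2, we take a taxi.
Since one of the bus is on time or the bus is late must hold, we get we arrive early or we take a taxi.

We arrive early or we take a taxi.


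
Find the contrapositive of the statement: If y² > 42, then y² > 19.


Original: If y² > 42, then y² > 19
Contrapositive: If ¬Q, then ¬P
Negate Q: not (y² > 19)
Negate P: not (y² > 42)

If not (y² > 19), then not (y² > 42).


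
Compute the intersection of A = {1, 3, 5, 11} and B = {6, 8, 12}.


A = {1, 3, 5, 11}
B = {6, 8, 12}
Operation: intersection
Elements in both: none

∅


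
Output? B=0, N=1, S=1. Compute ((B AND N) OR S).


B AND N = 0&1 = 0
0 OR 1 = 1

1


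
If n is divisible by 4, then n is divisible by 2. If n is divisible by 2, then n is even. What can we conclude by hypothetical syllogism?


Hypothetical syllogism: P → Q, Q → R ⊢ P → R
Premise 1: n is divisible by 4 → n is divisible by 2
Premise 2: n is divisible by 2 → n is even
Chain the implications: the middle term (n is divisible by 2) links the two.
Conclusion: If n is divisible by 4, then n is even.

If n is divisible by 4, then n is even.


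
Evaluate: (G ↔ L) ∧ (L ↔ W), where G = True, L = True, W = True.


G = True, L = True, W = True
Step 1: G ↔ L is true when G and L have the same value. Result: True
Step 2: L ↔ W is true when L and W have the same value. Result: True
Step 3: True ∧ True = True

True


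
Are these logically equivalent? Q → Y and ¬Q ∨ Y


Expression 1: Q → Y
Expression 2: ¬Q ∨ Y
Truth table (Q Y | Expr1 Expr2):
  T T |   T     T
  T F |   F     F
  F T |   T     T
  F F |   T     T
All 4 rows agree, so the expressions are logically equivalent.

Yes


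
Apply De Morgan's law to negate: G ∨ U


De Morgan's law: ¬(P ∨ Q) ≡ ¬P ∧ ¬Q
¬(G ∨ U) = ¬G ∧ ¬U

¬G ∧ ¬U


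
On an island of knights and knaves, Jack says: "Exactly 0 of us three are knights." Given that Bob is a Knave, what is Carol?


Jack claims exactly 0 knights among Jack, Bob, Carol.
Given: Bob is a Knave.

Case 1: Jack is a Knight (tells truth)
  Then exactly 0 of the three are knights.
  Counting Jack, Bob: 1 knight(s) so far. Need -1 more → impossible.
Case 2: Jack is a Knave (lies)
  Then the count is NOT 0.
  If Carol = Knave, count = 0 = 0 → claim would be true, contradicts lie.
  If Carol = Knight, count = 1 ≠ 0 → lie confirmed ✓

Carol is a Knight.

Knight


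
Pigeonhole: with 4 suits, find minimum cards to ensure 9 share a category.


Pigeonhole: to guarantee k in one of n categories, need (k-1)×n + 1.
k = 9, n = 4
Minimum = (9-1) × 4 + 1 = 8 × 4 + 1

33


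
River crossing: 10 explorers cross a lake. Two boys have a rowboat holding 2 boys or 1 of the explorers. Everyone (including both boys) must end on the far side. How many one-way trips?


Per crossing of one of the explorers: boys→, one←, one of the explorers→, one← = 4 trips
10 × 4 = 40, + 1 final boys→ = 41
Minimum trips = 41

41


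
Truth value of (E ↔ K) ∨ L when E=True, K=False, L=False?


E = True, K = False, L = False
Expression: (E ↔ K) ∨ L
Step 1: E ↔ K = (True iff False) (true when values match) = False
Step 2: (False) ∨ L = False OR False = False

False


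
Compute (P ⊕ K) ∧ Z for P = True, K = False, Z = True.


P = True, K = False, Z = True
Step 1: P ⊕ K = True XOR False = True
Step 2: True ∧ Z = True AND True = True
XOR true when exactly one of P,K is true; then AND with Z.

True


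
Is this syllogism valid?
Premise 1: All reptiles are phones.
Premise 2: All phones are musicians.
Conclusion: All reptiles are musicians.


Premise 1: All reptiles are phones.
Premise 2: All phones are musicians.
Conclusion: All reptiles are musicians.
Barbara syllogism (AAA-1): All A are B, All B are C → All A are C.
Middle term (phones) distributed in premise 2.

Valid


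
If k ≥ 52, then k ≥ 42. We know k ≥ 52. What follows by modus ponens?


Modus ponens: P → Q, P ⊢ Q
P: k ≥ 52
Q: k ≥ 42
We have P → Q and P is true.
By modus ponens, Q must be true.

k ≥ 42


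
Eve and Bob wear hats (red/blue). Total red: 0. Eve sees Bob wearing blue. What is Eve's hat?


Total red = 0, Bob = blue
Red accounted for: 0
Remaining for Eve: 0
Eve's hat is blue.

blue


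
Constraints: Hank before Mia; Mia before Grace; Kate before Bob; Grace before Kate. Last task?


Constraints: Hank before Mia; Mia before Grace; Kate before Bob; Grace before Kate
The last task can have nothing scheduled after it, so it must never appear on the left of a 'before'.
Tasks appearing before some other task: Hank, Mia, Kate, Grace.
The only task not in that list is Bob → it is last.

Bob


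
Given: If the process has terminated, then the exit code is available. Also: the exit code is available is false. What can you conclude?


Modus tollens: P → Q, ¬Q ⊢ ¬P
P: the process has terminated
Q: the exit code is available
We have P → Q and Q is false.
By modus tollens, P must be false.

It is not the case that the process has terminated


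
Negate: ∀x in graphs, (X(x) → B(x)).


Original: ∀x (X(x) → B(x))
Rule: ¬∀→∃, ¬∃→∀, negate predicate.
Negation: ∃x (X(x) ∧ ¬B(x))

∃x (X(x) ∧ ¬B(x))


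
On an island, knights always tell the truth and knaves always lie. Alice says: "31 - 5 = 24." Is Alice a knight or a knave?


Statement: "31 - 5 = 24."
Actual: 31 - 5 = 26
Claimed: 24
Statement is FALSE → Alice lies → Knave

Knave
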